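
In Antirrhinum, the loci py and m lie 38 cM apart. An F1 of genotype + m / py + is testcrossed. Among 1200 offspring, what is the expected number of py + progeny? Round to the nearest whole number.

372

A map distance of 38 cM corresponds to a recombination frequency of 0.380.
The F1 is + m / py +, so py + is a parental gamete class with expected frequency (1 − r)/2 = 0.620/2 = 0.3100.
Expected number = 0.3100 × 1200 = 372.00 ≈ 372.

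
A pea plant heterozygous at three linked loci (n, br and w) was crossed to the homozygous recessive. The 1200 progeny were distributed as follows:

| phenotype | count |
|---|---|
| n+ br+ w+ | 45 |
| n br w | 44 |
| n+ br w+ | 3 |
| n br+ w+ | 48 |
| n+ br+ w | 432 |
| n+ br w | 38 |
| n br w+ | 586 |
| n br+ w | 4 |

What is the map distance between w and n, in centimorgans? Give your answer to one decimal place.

The two most frequent reciprocal classes, n br w+ and n+ br+ w, are the parental types, so the F1 was n br w+ / n+ br+ w.
The two rarest classes, n+ br w+ and n br+ w, are the double crossovers. Comparing them with the parentals, only the n allele has switched, so n is the middle locus and the order is br – n – w.
Crossovers in the n–w interval produce the single-crossover classes n br w and n+ br+ w+ (44 + 45 = 89) plus the double crossovers (7).
RF(n–w) = (89 + 7) / 1200 = 96/1200 = 0.0800 → 8.0 centimorgans.

8.0 centimorgans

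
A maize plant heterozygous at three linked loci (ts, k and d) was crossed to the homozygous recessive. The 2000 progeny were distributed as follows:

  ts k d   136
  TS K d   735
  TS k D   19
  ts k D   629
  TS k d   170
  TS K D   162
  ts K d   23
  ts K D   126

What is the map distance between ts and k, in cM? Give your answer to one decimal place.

The two most frequent reciprocal classes, ts k D and TS K d, are the parental types, so the F1 was ts k D / TS K d.
The two rarest classes, TS k D and ts K d, are the double crossovers. Comparing them with the parentals, only the ts allele has switched, so ts is the middle locus and the order is d – ts – k.
Crossovers in the ts–k interval produce the single-crossover classes ts K D and TS k d (126 + 170 = 296) plus the double crossovers (42).
RF(ts–k) = (296 + 42) / 2000 = 338/2000 = 0.1690 → 16.9 cM.

16.9 cM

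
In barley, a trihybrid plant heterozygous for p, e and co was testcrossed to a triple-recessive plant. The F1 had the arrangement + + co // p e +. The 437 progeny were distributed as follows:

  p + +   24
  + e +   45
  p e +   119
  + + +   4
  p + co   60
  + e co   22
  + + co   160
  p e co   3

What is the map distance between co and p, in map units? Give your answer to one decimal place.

25.6 map units

The two rarest classes, + + + and p e co, are the double crossovers. Comparing them with the parentals, only the co allele has switched, so co is the middle locus and the order is p – co – e.
Crossovers in the p–co interval produce the single-crossover classes p + co and + e + (60 + 45 = 105) plus the double crossovers (7).
RF(p–co) = (105 + 7) / 437 = 112/437 = 0.2563 → 25.6 map units.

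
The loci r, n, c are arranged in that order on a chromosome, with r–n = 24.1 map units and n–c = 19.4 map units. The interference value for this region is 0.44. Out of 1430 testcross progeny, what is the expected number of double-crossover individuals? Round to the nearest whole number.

Map distances give recombination frequencies of 0.241 and 0.194 for the two intervals.
With interference 0.44 (so coincidence = 0.56), expected double-crossover frequency = 0.241 × 0.194 × 0.56 = 0.02618.
Expected number = 0.02618 × 1430 = 37.44 ≈ 37.

37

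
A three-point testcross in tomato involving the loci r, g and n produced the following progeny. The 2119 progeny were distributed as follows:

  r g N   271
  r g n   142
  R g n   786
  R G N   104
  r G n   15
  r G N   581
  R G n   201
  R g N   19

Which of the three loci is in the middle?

The two most frequent reciprocal classes, R g n and r G N, are the parental types, so the F1 was R g n / r G N.
The two rarest classes, R g N and r G n, are the double crossovers. Comparing them with the parentals, only the n allele has switched, so n is the middle locus and the order is g – n – r.

n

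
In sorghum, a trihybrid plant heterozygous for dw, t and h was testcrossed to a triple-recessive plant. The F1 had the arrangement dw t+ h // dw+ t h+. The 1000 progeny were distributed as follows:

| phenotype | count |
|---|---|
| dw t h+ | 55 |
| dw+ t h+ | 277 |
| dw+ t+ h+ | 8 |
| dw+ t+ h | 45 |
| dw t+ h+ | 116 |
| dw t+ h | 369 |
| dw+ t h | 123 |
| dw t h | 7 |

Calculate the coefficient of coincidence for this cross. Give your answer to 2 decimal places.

0.51

The two rarest classes, dw t h and dw+ t+ h+, are the double crossovers. Comparing them with the parentals, only the t allele has switched, so t is the middle locus and the order is dw – t – h.
dw–t: (100 + 15)/1000 = 0.1150; t–h: (239 + 15)/1000 = 0.2540.
Expected DCO frequency = 0.1150 × 0.2540 ≈ 0.02921; observed = 15/1000 ≈ 0.01500.
Coefficient of coincidence = 0.01500/0.02921 ≈ 0.51.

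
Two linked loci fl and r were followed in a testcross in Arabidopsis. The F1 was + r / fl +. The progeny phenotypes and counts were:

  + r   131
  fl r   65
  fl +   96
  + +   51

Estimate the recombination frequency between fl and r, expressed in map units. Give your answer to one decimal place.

The recombinant classes are + + and fl r: 51 + 65 = 116.
Recombination frequency = 116/343 = 0.3382 ≈ 33.8%, i.e. 33.8 map units.

33.8 map units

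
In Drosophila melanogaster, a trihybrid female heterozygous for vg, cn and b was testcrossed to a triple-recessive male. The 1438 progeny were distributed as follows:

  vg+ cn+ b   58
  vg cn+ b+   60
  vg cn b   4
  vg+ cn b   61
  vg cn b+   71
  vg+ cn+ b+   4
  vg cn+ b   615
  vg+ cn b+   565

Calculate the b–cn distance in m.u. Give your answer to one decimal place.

9.0 m.u.

The two most frequent reciprocal classes, vg+ cn b+ and vg cn+ b, are the parental types, so the F1 was vg+ cn b+ / vg cn+ b.
The two rarest classes, vg+ cn+ b+ and vg cn b, are the double crossovers. Comparing them with the parentals, only the cn allele has switched, so cn is the middle locus and the order is vg – cn – b.
Crossovers in the cn–b interval produce the single-crossover classes vg+ cn b and vg cn+ b+ (61 + 60 = 121) plus the double crossovers (8).
RF(cn–b) = (121 + 8) / 1438 = 129/1438 = 0.0897 → 9.0 m.u.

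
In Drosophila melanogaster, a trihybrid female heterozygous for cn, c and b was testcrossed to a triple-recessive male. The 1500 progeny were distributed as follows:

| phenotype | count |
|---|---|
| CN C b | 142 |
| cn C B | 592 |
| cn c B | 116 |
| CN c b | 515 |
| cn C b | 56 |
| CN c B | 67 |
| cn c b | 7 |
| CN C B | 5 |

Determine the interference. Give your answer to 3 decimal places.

0.506

The two most frequent reciprocal classes, cn C B and CN c b, are the parental types, so the F1 was cn C B / CN c b.
The two rarest classes, CN C B and cn c b, are the double crossovers. Comparing them with the parentals, only the cn allele has switched, so cn is the middle locus and the order is b – cn – c.
b–cn: (123 + 12)/1500 = 0.0900; cn–c: (258 + 12)/1500 = 0.1800.
Expected DCO frequency = 0.0900 × 0.1800 ≈ 0.01620; observed = 12/1500 ≈ 0.00800.
Coefficient of coincidence = 0.00800/0.01620 ≈ 0.494; interference = 1 − 0.494 = 0.506.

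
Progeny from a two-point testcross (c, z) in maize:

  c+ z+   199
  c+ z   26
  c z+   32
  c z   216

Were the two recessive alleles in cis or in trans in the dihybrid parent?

cis

The two most frequent classes are c+ z+ (199) and c z (216); these are the parental (non-recombinant) types.
So the F1 carried c+ z+ on one chromosome and c z on the other — the recessive alleles are on the same chromosome (cis / coupling).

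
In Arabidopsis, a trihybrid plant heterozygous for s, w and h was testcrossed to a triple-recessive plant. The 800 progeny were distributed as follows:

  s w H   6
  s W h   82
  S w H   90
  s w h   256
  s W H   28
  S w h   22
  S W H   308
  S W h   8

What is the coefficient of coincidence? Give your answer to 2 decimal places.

0.94

The two most frequent reciprocal classes, s w h and S W H, are the parental types, so the F1 was s w h / S W H.
The two rarest classes, s w H and S W h, are the double crossovers. Comparing them with the parentals, only the h allele has switched, so h is the middle locus and the order is s – h – w.
s–h: (50 + 14)/800 = 0.0800; h–w: (172 + 14)/800 = 0.2325.
Expected DCO frequency = 0.0800 × 0.2325 ≈ 0.01860; observed = 14/800 ≈ 0.01750.
Coefficient of coincidence = 0.01750/0.01860 ≈ 0.94.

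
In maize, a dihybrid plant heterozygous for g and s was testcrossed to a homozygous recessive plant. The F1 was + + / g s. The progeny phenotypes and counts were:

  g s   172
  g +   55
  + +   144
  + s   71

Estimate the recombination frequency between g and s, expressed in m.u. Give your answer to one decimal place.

The recombinant classes are + s and g +: 71 + 55 = 126.
Recombination frequency = 126/442 = 0.2851 ≈ 28.5%, i.e. 28.5 m.u.

28.5 m.u.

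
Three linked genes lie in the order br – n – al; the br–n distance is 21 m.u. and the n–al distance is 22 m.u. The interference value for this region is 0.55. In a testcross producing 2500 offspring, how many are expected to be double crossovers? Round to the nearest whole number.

Map distances give recombination frequencies of 0.210 and 0.220 for the two intervals.
With interference 0.55 (so coincidence = 0.45), expected double-crossover frequency = 0.210 × 0.220 × 0.45 = 0.02079.
Expected number = 0.02079 × 2500 = 51.97 ≈ 52.

52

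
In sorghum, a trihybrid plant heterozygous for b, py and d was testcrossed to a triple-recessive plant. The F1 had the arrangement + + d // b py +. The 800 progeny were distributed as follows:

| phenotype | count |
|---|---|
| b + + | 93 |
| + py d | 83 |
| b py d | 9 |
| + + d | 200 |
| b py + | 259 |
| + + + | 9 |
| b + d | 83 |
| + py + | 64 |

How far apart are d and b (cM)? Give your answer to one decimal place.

The two rarest classes, + + + and b py d, are the double crossovers. Comparing them with the parentals, only the d allele has switched, so d is the middle locus and the order is b – d – py.
Crossovers in the b–d interval produce the single-crossover classes b + d and + py + (83 + 64 = 147) plus the double crossovers (18).
RF(b–d) = (147 + 18) / 800 = 165/800 = 0.2062 → 20.6 cM.

20.6 cM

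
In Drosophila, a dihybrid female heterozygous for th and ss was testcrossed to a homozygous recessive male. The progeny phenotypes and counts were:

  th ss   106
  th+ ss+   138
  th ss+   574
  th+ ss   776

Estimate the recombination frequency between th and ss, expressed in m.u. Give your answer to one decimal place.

15.3 m.u.

The two most frequent classes, th+ ss (776) and th ss+ (574), are the parental types, so the F1 was th+ ss / th ss+.
The recombinant classes are th+ ss+ and th ss: 138 + 106 = 244.
Recombination frequency = 244/1594 = 0.1531 ≈ 15.3%, i.e. 15.3 m.u.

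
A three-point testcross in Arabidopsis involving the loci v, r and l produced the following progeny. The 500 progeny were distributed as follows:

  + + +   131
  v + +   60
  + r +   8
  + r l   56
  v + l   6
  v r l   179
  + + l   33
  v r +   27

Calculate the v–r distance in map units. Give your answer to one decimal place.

The two most frequent reciprocal classes, v r l and + + +, are the parental types, so the F1 was v r l / + + +.
The two rarest classes, v + l and + r +, are the double crossovers. Comparing them with the parentals, only the r allele has switched, so r is the middle locus and the order is v – r – l.
Crossovers in the v–r interval produce the single-crossover classes + r l and v + + (56 + 60 = 116) plus the double crossovers (14).
RF(v–r) = (116 + 14) / 500 = 130/500 = 0.2600 → 26.0 map units.

26.0 map units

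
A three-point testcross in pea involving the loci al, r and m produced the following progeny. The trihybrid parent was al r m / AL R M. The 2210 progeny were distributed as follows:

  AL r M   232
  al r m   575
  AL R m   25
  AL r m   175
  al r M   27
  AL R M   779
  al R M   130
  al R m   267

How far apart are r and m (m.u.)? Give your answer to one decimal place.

The two rarest classes, al r M and AL R m, are the double crossovers. Comparing them with the parentals, only the m allele has switched, so m is the middle locus and the order is al – m – r.
Crossovers in the m–r interval produce the single-crossover classes al R m and AL r M (267 + 232 = 499) plus the double crossovers (52).
RF(m–r) = (499 + 52) / 2210 = 551/2210 = 0.2493 → 24.9 m.u.

24.9 m.u.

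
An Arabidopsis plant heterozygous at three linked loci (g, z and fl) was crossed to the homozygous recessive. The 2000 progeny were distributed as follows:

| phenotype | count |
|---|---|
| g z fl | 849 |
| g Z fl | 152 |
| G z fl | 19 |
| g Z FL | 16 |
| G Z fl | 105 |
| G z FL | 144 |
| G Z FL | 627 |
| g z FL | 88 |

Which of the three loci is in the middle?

g

The two most frequent reciprocal classes, G Z FL and g z fl, are the parental types, so the F1 was G Z FL / g z fl.
The two rarest classes, g Z FL and G z fl, are the double crossovers. Comparing them with the parentals, only the g allele has switched, so g is the middle locus and the order is z – g – fl.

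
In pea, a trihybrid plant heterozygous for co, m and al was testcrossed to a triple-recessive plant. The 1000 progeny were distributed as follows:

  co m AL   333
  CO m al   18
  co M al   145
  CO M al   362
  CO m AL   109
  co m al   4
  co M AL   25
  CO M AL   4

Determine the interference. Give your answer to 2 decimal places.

0.40

The two most frequent reciprocal classes, CO M al and co m AL, are the parental types, so the F1 was CO M al / co m AL.
The two rarest classes, CO M AL and co m al, are the double crossovers. Comparing them with the parentals, only the al allele has switched, so al is the middle locus and the order is m – al – co.
m–al: (43 + 8)/1000 = 0.0510; al–co: (254 + 8)/1000 = 0.2620.
Expected DCO frequency = 0.0510 × 0.2620 ≈ 0.01336; observed = 8/1000 ≈ 0.00800.
Coefficient of coincidence = 0.00800/0.01336 ≈ 0.60; interference = 1 − 0.60 = 0.40.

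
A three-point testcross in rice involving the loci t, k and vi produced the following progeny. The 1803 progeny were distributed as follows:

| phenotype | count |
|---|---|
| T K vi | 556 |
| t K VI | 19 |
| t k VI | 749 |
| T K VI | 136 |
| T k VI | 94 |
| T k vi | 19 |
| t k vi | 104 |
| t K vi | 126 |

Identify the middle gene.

The two most frequent reciprocal classes, t k VI and T K vi, are the parental types, so the F1 was t k VI / T K vi.
The two rarest classes, t K VI and T k vi, are the double crossovers. Comparing them with the parentals, only the k allele has switched, so k is the middle locus and the order is vi – k – t.

k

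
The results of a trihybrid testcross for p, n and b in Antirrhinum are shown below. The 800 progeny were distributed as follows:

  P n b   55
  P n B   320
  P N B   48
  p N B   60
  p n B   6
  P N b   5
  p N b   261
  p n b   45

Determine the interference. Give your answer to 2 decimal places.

0.33

The two most frequent reciprocal classes, p N b and P n B, are the parental types, so the F1 was p N b / P n B.
The two rarest classes, P N b and p n B, are the double crossovers. Comparing them with the parentals, only the p allele has switched, so p is the middle locus and the order is b – p – n.
b–p: (115 + 11)/800 = 0.1575; p–n: (93 + 11)/800 = 0.1300.
Expected DCO frequency = 0.1575 × 0.1300 ≈ 0.02048; observed = 11/800 ≈ 0.01375.
Coefficient of coincidence = 0.01375/0.02048 ≈ 0.67; interference = 1 − 0.67 = 0.33.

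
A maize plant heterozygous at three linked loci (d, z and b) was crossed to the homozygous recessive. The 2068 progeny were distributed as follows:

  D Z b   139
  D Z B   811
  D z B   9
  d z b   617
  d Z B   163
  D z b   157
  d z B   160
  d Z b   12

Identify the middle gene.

z

The two most frequent reciprocal classes, D Z B and d z b, are the parental types, so the F1 was D Z B / d z b.
The two rarest classes, D z B and d Z b, are the double crossovers. Comparing them with the parentals, only the z allele has switched, so z is the middle locus and the order is d – z – b.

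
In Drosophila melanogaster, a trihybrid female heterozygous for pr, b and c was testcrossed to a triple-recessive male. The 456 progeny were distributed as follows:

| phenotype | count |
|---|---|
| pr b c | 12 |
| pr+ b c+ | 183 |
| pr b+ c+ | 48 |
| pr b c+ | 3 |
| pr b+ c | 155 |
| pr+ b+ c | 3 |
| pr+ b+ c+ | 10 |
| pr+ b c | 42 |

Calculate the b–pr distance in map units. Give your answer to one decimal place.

The two most frequent reciprocal classes, pr+ b c+ and pr b+ c, are the parental types, so the F1 was pr+ b c+ / pr b+ c.
The two rarest classes, pr b c+ and pr+ b+ c, are the double crossovers. Comparing them with the parentals, only the pr allele has switched, so pr is the middle locus and the order is b – pr – c.
Crossovers in the b–pr interval produce the single-crossover classes pr+ b+ c+ and pr b c (10 + 12 = 22) plus the double crossovers (6).
RF(b–pr) = (22 + 6) / 456 = 28/456 = 0.0614 → 6.1 map units.

6.1 map units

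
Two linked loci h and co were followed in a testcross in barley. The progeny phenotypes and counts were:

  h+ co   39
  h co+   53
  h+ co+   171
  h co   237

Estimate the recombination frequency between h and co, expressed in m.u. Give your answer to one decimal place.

The two most frequent classes, h+ co+ (171) and h co (237), are the parental types, so the F1 was h+ co+ / h co.
The recombinant classes are h+ co and h co+: 39 + 53 = 92.
Recombination frequency = 92/500 = 0.1840 ≈ 18.4%, i.e. 18.4 m.u.

18.4 m.u.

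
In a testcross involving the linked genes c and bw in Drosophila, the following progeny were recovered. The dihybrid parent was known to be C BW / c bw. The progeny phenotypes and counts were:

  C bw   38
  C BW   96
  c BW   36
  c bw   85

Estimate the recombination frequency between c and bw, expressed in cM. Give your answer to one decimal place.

The recombinant classes are C bw and c BW: 38 + 36 = 74.
Recombination frequency = 74/255 = 0.2902 ≈ 29.0%, i.e. 29.0 cM.

29.0 cM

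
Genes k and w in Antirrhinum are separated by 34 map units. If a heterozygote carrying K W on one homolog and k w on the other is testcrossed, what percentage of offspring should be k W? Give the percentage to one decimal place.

A map distance of 34 map units corresponds to a recombination frequency of 0.340.
The F1 is K W / k w, so k W is a recombinant gamete class with expected frequency r/2 = 0.340/2 = 0.1700.
That is 0.1700 = 17.0% of the progeny.

17.0%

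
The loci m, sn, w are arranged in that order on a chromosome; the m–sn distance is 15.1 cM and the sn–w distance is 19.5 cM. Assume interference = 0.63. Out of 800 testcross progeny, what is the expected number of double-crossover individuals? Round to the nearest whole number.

Map distances give recombination frequencies of 0.151 and 0.195 for the two intervals.
With interference 0.63 (so coincidence = 0.37), expected double-crossover frequency = 0.151 × 0.195 × 0.37 = 0.01089.
Expected number = 0.01089 × 800 = 8.72 ≈ 9.

9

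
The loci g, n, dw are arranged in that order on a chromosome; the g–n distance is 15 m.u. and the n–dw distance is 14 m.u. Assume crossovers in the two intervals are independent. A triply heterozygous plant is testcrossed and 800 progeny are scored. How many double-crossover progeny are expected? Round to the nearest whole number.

Map distances give recombination frequencies of 0.150 and 0.140 for the two intervals.
With no interference, expected double-crossover frequency = 0.150 × 0.140 = 0.02100.
Expected number = 0.02100 × 800 = 16.80 ≈ 17.

17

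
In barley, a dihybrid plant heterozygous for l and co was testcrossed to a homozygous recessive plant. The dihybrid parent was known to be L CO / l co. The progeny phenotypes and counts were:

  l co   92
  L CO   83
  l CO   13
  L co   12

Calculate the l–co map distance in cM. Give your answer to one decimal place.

The recombinant classes are L co and l CO: 12 + 13 = 25.
Recombination frequency = 25/200 = 0.1250 ≈ 12.5%, i.e. 12.5 cM.

12.5 cM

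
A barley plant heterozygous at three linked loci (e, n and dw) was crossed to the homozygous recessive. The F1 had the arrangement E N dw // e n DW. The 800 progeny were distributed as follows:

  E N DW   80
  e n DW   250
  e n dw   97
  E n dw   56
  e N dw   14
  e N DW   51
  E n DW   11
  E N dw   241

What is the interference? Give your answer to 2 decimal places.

The two rarest classes, e N dw and E n DW, are the double crossovers. Comparing them with the parentals, only the e allele has switched, so e is the middle locus and the order is dw – e – n.
dw–e: (177 + 25)/800 = 0.2525; e–n: (107 + 25)/800 = 0.1650.
Expected DCO frequency = 0.2525 × 0.1650 ≈ 0.04166; observed = 25/800 ≈ 0.03125.
Coefficient of coincidence = 0.03125/0.04166 ≈ 0.75; interference = 1 − 0.75 = 0.25.

0.25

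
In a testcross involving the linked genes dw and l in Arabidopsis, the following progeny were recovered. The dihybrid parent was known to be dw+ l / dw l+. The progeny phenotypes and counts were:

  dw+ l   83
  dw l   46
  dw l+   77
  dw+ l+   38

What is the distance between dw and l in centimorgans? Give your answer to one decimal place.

The recombinant classes are dw+ l+ and dw l: 38 + 46 = 84.
Recombination frequency = 84/244 = 0.3443 ≈ 34.4%, i.e. 34.4 centimorgans.

34.4 centimorgans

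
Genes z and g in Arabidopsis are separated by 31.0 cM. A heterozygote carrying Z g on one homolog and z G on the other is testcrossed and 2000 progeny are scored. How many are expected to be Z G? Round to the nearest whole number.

A map distance of 31.0 cM corresponds to a recombination frequency of 0.310.
The F1 is Z g / z G, so Z G is a recombinant gamete class with expected frequency r/2 = 0.310/2 = 0.1550.
Expected number = 0.1550 × 2000 = 310.00 ≈ 310.

310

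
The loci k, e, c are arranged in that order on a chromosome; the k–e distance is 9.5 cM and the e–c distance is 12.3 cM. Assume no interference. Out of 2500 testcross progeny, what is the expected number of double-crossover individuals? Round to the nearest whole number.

Map distances give recombination frequencies of 0.095 and 0.123 for the two intervals.
With no interference, expected double-crossover frequency = 0.095 × 0.123 = 0.01169.
Expected number = 0.01169 × 2500 = 29.21 ≈ 29.

29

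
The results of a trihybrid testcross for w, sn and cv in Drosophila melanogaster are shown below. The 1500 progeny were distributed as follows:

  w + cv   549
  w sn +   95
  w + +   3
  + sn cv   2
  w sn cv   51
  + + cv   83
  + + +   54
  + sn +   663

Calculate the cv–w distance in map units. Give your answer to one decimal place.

The two most frequent reciprocal classes, w + cv and + sn +, are the parental types, so the F1 was w + cv / + sn +.
The two rarest classes, w + + and + sn cv, are the double crossovers. Comparing them with the parentals, only the cv allele has switched, so cv is the middle locus and the order is w – cv – sn.
Crossovers in the w–cv interval produce the single-crossover classes + + cv and w sn + (83 + 95 = 178) plus the double crossovers (5).
RF(w–cv) = (178 + 5) / 1500 = 183/1500 = 0.1220 → 12.2 map units.

12.2 map units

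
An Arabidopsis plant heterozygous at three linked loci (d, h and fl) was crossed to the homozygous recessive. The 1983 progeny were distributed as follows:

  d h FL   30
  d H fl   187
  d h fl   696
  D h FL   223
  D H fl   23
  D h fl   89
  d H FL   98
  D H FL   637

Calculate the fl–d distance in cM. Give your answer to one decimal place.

12.1 cM

The two most frequent reciprocal classes, d h fl and D H FL, are the parental types, so the F1 was d h fl / D H FL.
The two rarest classes, d h FL and D H fl, are the double crossovers. Comparing them with the parentals, only the fl allele has switched, so fl is the middle locus and the order is h – fl – d.
Crossovers in the fl–d interval produce the single-crossover classes D h fl and d H FL (89 + 98 = 187) plus the double crossovers (53).
RF(fl–d) = (187 + 53) / 1983 = 240/1983 = 0.1210 → 12.1 cM.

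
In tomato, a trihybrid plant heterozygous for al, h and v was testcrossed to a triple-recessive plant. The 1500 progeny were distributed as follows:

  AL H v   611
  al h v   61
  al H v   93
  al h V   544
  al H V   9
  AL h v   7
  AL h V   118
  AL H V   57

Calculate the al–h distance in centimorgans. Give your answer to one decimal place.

The two most frequent reciprocal classes, AL H v and al h V, are the parental types, so the F1 was AL H v / al h V.
The two rarest classes, AL h v and al H V, are the double crossovers. Comparing them with the parentals, only the h allele has switched, so h is the middle locus and the order is v – h – al.
Crossovers in the h–al interval produce the single-crossover classes al H v and AL h V (93 + 118 = 211) plus the double crossovers (16).
RF(h–al) = (211 + 16) / 1500 = 227/1500 = 0.1513 → 15.1 centimorgans.

15.1 centimorgans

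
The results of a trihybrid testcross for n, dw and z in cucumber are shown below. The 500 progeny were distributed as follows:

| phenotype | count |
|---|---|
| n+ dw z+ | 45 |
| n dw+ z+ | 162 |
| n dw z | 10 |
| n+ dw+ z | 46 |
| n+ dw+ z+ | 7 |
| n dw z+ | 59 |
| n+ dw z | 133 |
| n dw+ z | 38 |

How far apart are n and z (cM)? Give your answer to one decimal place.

20.0 cM

The two most frequent reciprocal classes, n dw+ z+ and n+ dw z, are the parental types, so the F1 was n dw+ z+ / n+ dw z.
The two rarest classes, n+ dw+ z+ and n dw z, are the double crossovers. Comparing them with the parentals, only the n allele has switched, so n is the middle locus and the order is z – n – dw.
Crossovers in the z–n interval produce the single-crossover classes n dw+ z and n+ dw z+ (38 + 45 = 83) plus the double crossovers (17).
RF(z–n) = (83 + 17) / 500 = 100/500 = 0.2000 → 20.0 cM.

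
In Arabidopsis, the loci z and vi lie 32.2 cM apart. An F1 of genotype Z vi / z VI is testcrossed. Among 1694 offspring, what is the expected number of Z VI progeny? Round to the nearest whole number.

273

A map distance of 32.2 cM corresponds to a recombination frequency of 0.322.
The F1 is Z vi / z VI, so Z VI is a recombinant gamete class with expected frequency r/2 = 0.322/2 = 0.1610.
Expected number = 0.1610 × 1694 = 272.73 ≈ 273.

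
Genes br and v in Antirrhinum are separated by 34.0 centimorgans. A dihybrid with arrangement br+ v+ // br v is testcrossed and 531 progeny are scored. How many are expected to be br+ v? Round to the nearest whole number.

A map distance of 34.0 centimorgans corresponds to a recombination frequency of 0.340.
The F1 is br+ v+ / br v, so br+ v is a recombinant gamete class with expected frequency r/2 = 0.340/2 = 0.1700.
Expected number = 0.1700 × 531 = 90.27 ≈ 90.

90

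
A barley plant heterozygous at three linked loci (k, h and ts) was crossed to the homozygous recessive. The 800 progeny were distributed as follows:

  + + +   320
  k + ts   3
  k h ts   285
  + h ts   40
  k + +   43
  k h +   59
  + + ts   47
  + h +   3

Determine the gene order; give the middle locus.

h

The two most frequent reciprocal classes, k h ts and + + +, are the parental types, so the F1 was k h ts / + + +.
The two rarest classes, k + ts and + h +, are the double crossovers. Comparing them with the parentals, only the h allele has switched, so h is the middle locus and the order is k – h – ts.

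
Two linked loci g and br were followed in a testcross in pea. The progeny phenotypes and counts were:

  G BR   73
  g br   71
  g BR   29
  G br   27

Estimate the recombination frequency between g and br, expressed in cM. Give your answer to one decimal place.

28.0 cM

The two most frequent classes, G BR (73) and g br (71), are the parental types, so the F1 was G BR / g br.
The recombinant classes are G br and g BR: 27 + 29 = 56.
Recombination frequency = 56/200 = 0.2800 ≈ 28.0%, i.e. 28.0 cM.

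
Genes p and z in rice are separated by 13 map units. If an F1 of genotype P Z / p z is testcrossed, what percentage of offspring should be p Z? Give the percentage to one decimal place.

A map distance of 13 map units corresponds to a recombination frequency of 0.130.
The F1 is P Z / p z, so p Z is a recombinant gamete class with expected frequency r/2 = 0.130/2 = 0.0650.
That is 0.0650 = 6.5% of the progeny.

6.5%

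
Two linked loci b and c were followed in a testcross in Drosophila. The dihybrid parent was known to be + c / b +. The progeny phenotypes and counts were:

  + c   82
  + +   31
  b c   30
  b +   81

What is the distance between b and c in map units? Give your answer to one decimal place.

The recombinant classes are + + and b c: 31 + 30 = 61.
Recombination frequency = 61/224 = 0.2723 ≈ 27.2%, i.e. 27.2 map units.

27.2 map units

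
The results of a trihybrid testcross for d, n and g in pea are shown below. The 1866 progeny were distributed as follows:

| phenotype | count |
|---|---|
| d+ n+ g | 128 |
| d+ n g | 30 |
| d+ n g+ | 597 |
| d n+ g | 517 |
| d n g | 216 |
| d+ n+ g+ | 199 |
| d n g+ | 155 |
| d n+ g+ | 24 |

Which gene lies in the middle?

g

The two most frequent reciprocal classes, d n+ g and d+ n g+, are the parental types, so the F1 was d n+ g / d+ n g+.
The two rarest classes, d n+ g+ and d+ n g, are the double crossovers. Comparing them with the parentals, only the g allele has switched, so g is the middle locus and the order is d – g – n.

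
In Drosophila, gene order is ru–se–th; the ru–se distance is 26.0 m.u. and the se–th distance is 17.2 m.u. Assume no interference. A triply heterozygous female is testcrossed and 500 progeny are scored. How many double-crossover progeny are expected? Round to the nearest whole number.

22

Map distances give recombination frequencies of 0.260 and 0.172 for the two intervals.
With no interference, expected double-crossover frequency = 0.260 × 0.172 = 0.04472.
Expected number = 0.04472 × 500 = 22.36 ≈ 22.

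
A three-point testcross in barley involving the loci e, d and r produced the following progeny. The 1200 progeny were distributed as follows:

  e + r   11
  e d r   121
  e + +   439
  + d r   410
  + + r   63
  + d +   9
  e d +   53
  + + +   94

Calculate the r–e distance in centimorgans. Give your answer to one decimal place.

19.6 centimorgans

The two most frequent reciprocal classes, e + + and + d r, are the parental types, so the F1 was e + + / + d r.
The two rarest classes, e + r and + d +, are the double crossovers. Comparing them with the parentals, only the r allele has switched, so r is the middle locus and the order is d – r – e.
Crossovers in the r–e interval produce the single-crossover classes + + + and e d r (94 + 121 = 215) plus the double crossovers (20).
RF(r–e) = (215 + 20) / 1200 = 235/1200 = 0.1958 → 19.6 centimorgans.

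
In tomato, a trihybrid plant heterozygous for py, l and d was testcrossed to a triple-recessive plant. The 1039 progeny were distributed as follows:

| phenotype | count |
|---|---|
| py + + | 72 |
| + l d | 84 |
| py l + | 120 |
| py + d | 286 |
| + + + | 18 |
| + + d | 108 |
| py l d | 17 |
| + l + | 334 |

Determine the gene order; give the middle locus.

l

The two most frequent reciprocal classes, py + d and + l +, are the parental types, so the F1 was py + d / + l +.
The two rarest classes, py l d and + + +, are the double crossovers. Comparing them with the parentals, only the l allele has switched, so l is the middle locus and the order is d – l – py.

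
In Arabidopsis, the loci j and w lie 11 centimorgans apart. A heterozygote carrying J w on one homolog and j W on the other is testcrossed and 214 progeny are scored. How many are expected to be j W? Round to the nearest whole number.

95

A map distance of 11 centimorgans corresponds to a recombination frequency of 0.110.
The F1 is J w / j W, so j W is a parental gamete class with expected frequency (1 − r)/2 = 0.890/2 = 0.4450.
Expected number = 0.4450 × 214 = 95.23 ≈ 95.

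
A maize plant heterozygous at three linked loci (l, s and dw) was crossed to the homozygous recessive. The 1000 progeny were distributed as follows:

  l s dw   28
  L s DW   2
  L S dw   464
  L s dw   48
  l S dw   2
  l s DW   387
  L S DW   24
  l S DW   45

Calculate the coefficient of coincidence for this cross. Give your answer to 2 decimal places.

0.74

The two most frequent reciprocal classes, l s DW and L S dw, are the parental types, so the F1 was l s DW / L S dw.
The two rarest classes, L s DW and l S dw, are the double crossovers. Comparing them with the parentals, only the l allele has switched, so l is the middle locus and the order is s – l – dw.
s–l: (93 + 4)/1000 = 0.0970; l–dw: (52 + 4)/1000 = 0.0560.
Expected DCO frequency = 0.0970 × 0.0560 ≈ 0.00543; observed = 4/1000 ≈ 0.00400.
Coefficient of coincidence = 0.00400/0.00543 ≈ 0.74.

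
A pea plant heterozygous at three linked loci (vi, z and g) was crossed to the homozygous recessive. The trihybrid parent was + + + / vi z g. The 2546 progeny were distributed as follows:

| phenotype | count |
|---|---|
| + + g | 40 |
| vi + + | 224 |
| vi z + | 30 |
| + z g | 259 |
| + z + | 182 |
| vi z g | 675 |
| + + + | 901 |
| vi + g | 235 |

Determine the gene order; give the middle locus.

g

The two rarest classes, + + g and vi z +, are the double crossovers. Comparing them with the parentals, only the g allele has switched, so g is the middle locus and the order is vi – g – z.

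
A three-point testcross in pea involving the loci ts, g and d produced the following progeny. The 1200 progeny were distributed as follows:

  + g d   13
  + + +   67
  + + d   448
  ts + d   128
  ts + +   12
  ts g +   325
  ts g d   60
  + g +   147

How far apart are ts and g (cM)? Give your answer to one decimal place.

The two most frequent reciprocal classes, ts g + and + + d, are the parental types, so the F1 was ts g + / + + d.
The two rarest classes, ts + + and + g d, are the double crossovers. Comparing them with the parentals, only the g allele has switched, so g is the middle locus and the order is ts – g – d.
Crossovers in the ts–g interval produce the single-crossover classes + g + and ts + d (147 + 128 = 275) plus the double crossovers (25).
RF(ts–g) = (275 + 25) / 1200 = 300/1200 = 0.2500 → 25.0 cM.

25.0 cM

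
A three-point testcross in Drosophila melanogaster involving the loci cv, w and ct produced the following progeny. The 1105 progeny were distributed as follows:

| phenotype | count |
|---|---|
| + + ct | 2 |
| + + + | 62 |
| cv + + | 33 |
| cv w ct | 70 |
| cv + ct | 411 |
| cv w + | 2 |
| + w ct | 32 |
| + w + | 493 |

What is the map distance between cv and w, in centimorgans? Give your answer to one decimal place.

The two most frequent reciprocal classes, + w + and cv + ct, are the parental types, so the F1 was + w + / cv + ct.
The two rarest classes, cv w + and + + ct, are the double crossovers. Comparing them with the parentals, only the cv allele has switched, so cv is the middle locus and the order is w – cv – ct.
Crossovers in the w–cv interval produce the single-crossover classes + + + and cv w ct (62 + 70 = 132) plus the double crossovers (4).
RF(w–cv) = (132 + 4) / 1105 = 136/1105 = 0.1231 → 12.3 centimorgans.

12.3 centimorgans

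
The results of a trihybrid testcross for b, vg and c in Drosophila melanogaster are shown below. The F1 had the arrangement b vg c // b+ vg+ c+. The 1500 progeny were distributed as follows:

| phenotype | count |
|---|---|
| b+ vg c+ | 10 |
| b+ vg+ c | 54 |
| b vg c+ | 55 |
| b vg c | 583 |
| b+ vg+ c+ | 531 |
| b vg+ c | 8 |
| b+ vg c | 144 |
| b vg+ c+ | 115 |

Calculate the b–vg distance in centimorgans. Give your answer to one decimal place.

The two rarest classes, b vg+ c and b+ vg c+, are the double crossovers. Comparing them with the parentals, only the vg allele has switched, so vg is the middle locus and the order is c – vg – b.
Crossovers in the vg–b interval produce the single-crossover classes b+ vg c and b vg+ c+ (144 + 115 = 259) plus the double crossovers (18).
RF(vg–b) = (259 + 18) / 1500 = 277/1500 = 0.1847 → 18.5 centimorgans.

18.5 centimorgans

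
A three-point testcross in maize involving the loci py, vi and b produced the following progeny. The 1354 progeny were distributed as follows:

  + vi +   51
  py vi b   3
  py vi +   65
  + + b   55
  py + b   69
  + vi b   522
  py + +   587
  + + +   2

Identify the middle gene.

py

The two most frequent reciprocal classes, py + + and + vi b, are the parental types, so the F1 was py + + / + vi b.
The two rarest classes, + + + and py vi b, are the double crossovers. Comparing them with the parentals, only the py allele has switched, so py is the middle locus and the order is vi – py – b.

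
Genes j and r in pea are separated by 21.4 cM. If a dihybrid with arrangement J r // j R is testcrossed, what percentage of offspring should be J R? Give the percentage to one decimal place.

10.7%

A map distance of 21.4 cM corresponds to a recombination frequency of 0.214.
The F1 is J r / j R, so J R is a recombinant gamete class with expected frequency r/2 = 0.214/2 = 0.1070.
That is 0.1070 = 10.7% of the progeny.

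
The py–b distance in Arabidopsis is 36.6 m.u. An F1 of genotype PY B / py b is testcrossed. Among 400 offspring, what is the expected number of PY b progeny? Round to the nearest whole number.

73

A map distance of 36.6 m.u. corresponds to a recombination frequency of 0.366.
The F1 is PY B / py b, so PY b is a recombinant gamete class with expected frequency r/2 = 0.366/2 = 0.1830.
Expected number = 0.1830 × 400 = 73.20 ≈ 73.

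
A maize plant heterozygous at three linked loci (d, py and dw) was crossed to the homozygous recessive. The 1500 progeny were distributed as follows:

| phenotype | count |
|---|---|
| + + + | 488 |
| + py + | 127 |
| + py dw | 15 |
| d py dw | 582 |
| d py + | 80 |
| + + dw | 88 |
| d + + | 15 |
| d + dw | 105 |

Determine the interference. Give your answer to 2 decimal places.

0.13

The two most frequent reciprocal classes, + + + and d py dw, are the parental types, so the F1 was + + + / d py dw.
The two rarest classes, d + + and + py dw, are the double crossovers. Comparing them with the parentals, only the d allele has switched, so d is the middle locus and the order is py – d – dw.
py–d: (232 + 30)/1500 = 0.1747; d–dw: (168 + 30)/1500 = 0.1320.
Expected DCO frequency = 0.1747 × 0.1320 ≈ 0.02306; observed = 30/1500 ≈ 0.02000.
Coefficient of coincidence = 0.02000/0.02306 ≈ 0.87; interference = 1 − 0.87 = 0.13.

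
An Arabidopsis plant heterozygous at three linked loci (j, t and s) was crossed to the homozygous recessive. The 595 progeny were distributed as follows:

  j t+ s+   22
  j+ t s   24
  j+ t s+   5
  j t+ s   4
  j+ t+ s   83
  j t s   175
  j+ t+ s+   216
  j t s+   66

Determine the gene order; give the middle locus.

The two most frequent reciprocal classes, j+ t+ s+ and j t s, are the parental types, so the F1 was j+ t+ s+ / j t s.
The two rarest classes, j+ t s+ and j t+ s, are the double crossovers. Comparing them with the parentals, only the t allele has switched, so t is the middle locus and the order is s – t – j.

t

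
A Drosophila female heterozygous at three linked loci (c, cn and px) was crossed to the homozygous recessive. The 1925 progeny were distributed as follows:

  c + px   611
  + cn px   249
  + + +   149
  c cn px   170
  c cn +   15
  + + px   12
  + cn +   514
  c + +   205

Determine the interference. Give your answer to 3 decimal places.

0.688

The two most frequent reciprocal classes, + cn + and c + px, are the parental types, so the F1 was + cn + / c + px.
The two rarest classes, c cn + and + + px, are the double crossovers. Comparing them with the parentals, only the c allele has switched, so c is the middle locus and the order is px – c – cn.
px–c: (454 + 27)/1925 = 0.2499; c–cn: (319 + 27)/1925 = 0.1797.
Expected DCO frequency = 0.2499 × 0.1797 ≈ 0.04491; observed = 27/1925 ≈ 0.01403.
Coefficient of coincidence = 0.01403/0.04491 ≈ 0.312; interference = 1 − 0.312 = 0.688.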